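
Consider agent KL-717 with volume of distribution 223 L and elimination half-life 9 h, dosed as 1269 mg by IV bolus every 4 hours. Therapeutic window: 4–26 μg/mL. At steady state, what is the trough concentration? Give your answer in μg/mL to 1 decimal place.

τ/t½ = 4/9 ≈ 0.44444, so fraction remaining f = (1/2)^(4/9) ≈ 0.7349.
Accumulation ratio R = 1/(1 − f) ≈ 1/0.2651 ≈ 3.7722.
Each bolus raises the concentration by D/Vd = 1269/223 ≈ 5.691 μg/mL.
Cmax,ss = C₀/(1 − f) ≈ 5.691/0.2651 ≈ 21.467 μg/mL.
One interval later, Cmin,ss = Cmax,ss·e^(−kτ) ≈ 21.467 × 0.7349 ≈ 15.776 μg/mL.
Trough 15.8 μg/mL vs MEC 4 μg/mL: adequate.

15.8 μg/mL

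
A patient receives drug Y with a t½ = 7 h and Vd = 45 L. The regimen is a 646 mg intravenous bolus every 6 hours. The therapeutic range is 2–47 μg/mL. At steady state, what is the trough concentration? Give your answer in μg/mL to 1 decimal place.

Over one 6-h interval, 6/7 ≈ 0.85714 half-lives elapse, leaving f ≈ 0.5520 of each dose.
At steady state, accumulation factor R = 1/(1 − e^(−kτ)) ≈ 2.2321.
Each bolus raises the concentration by D/Vd = 646/45 ≈ 14.356 μg/mL.
Cmax,ss = C₀/(1 − f) ≈ 14.356/0.4480 ≈ 32.045 μg/mL.
One interval later, Cmin,ss = Cmax,ss·e^(−kτ) ≈ 32.045 × 0.5520 ≈ 17.689 μg/mL.
Trough 17.7 μg/mL vs MEC 2 μg/mL: adequate.

17.7 μg/mL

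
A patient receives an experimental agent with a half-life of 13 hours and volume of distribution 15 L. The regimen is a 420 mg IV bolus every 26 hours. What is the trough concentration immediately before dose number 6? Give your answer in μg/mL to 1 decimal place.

f = (1/2)^(τ/t½) = (1/2)^(26/13) ≈ 0.2500.
C₀ = D/Vd = 420/15 ≈ 28.000 μg/mL.
Before the 6th dose, 5 doses have been given. Superposition: Cmin = C₀·(f + f² + … + f^5).
≈ 28.000 × (0.2500 + 0.0625 + 0.0156 + 0.0039 + 0.0010) ≈ 28.000 × 0.3330 ≈ 9.324 μg/mL.

9.3 μg/mL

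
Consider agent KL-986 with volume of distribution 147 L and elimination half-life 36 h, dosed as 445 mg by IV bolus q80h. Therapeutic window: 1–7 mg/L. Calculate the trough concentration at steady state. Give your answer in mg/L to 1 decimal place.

0.8 mg/L

k = ln2/t½ = ln2/36 ≈ 0.019254 h⁻¹; fraction remaining f = e^(−kτ) = e^(−0.019254×80) ≈ 0.2143.
Each bolus raises the concentration by D/Vd = 445/147 ≈ 3.027 mg/L.
Steady-state trough Cmin,ss = C₀·f/(1−f) ≈ 3.027 × 0.2143/0.7857 ≈ 0.826 mg/L.
Trough 0.8 mg/L vs MEC 1 mg/L: subtherapeutic.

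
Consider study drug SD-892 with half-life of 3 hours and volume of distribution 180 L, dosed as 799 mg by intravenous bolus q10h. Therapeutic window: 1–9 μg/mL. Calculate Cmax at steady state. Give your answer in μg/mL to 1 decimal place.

4.9 μg/mL

Over one 10-h interval, 10/3 ≈ 3.3333 half-lives elapse, leaving f ≈ 0.0992 of each dose.
At steady state, accumulation factor R = 1/(1 − e^(−kτ)) ≈ 1.1101.
Single-dose peak C₀ = D/Vd = 799/180 ≈ 4.439 μg/mL.
Steady-state peak Cmax,ss = C₀·R ≈ 4.439 × 1.1101 ≈ 4.928 μg/mL.
Peak 4.9 μg/mL vs MTC 9 μg/mL: below toxic threshold.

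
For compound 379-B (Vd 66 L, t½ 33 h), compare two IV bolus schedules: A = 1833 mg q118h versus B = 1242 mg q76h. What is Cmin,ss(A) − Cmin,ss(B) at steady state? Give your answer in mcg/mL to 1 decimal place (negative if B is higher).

Regimen A: f = (1/2)^(118/33) ≈ 0.0839; Cmin,ss = (1833/66)·f/(1−f) ≈ 2.544 mcg/mL.
Regimen B: f = (1/2)^(76/33) ≈ 0.2026; Cmin,ss = (1242/66)·f/(1−f) ≈ 4.781 mcg/mL.
Difference ≈ 2.544 − 4.781 ≈ -2.237 mcg/mL.

-2.2 mcg/mL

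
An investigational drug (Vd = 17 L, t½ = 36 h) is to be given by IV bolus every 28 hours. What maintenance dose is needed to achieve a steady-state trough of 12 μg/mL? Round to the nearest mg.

146 mg

τ/t½ = 28/36 ≈ 0.77778, so f = (1/2)^(28/36) ≈ 0.583265.
Cmin,ss = (D/Vd)·f/(1−f), so D = Cmin,ss·Vd·(1−f)/f.
D = 12 × 17 × (1−f)/f ≈ 12 × 17 × 0.71449 ≈ 145.76 mg.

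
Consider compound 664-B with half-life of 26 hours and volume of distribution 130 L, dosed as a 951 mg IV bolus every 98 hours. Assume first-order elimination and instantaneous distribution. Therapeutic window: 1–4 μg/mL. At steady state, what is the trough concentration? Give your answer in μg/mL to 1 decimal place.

0.6 μg/mL

k = ln2/t½ = ln2/26 ≈ 0.026660 h⁻¹; fraction remaining f = e^(−kτ) = e^(−0.026660×98) ≈ 0.0733.
Accumulation ratio R = 1/(1 − f) ≈ 1/0.9267 ≈ 1.0791.
Each bolus raises the concentration by D/Vd = 951/130 ≈ 7.315 μg/mL.
Cmax,ss = C₀/(1 − f) ≈ 7.315/0.9267 ≈ 7.894 μg/mL.
One interval later, Cmin,ss = Cmax,ss·e^(−kτ) ≈ 7.894 × 0.0733 ≈ 0.579 μg/mL.
Trough 0.6 μg/mL vs MEC 1 μg/mL: subtherapeutic.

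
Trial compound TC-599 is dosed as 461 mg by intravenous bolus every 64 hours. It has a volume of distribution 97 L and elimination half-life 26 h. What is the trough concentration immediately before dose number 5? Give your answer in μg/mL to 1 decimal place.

1.1 μg/mL

f = (1/2)^(τ/t½) = (1/2)^(64/26) ≈ 0.1816.
C₀ = D/Vd = 461/97 ≈ 4.753 μg/mL.
Before the 5th dose, 4 doses have been given. Superposition: Cmin = C₀·(f + f² + … + f^4).
≈ 4.753 × (0.1816 + 0.0330 + 0.0060 + 0.0011) ≈ 4.753 × 0.2217 ≈ 1.054 μg/mL.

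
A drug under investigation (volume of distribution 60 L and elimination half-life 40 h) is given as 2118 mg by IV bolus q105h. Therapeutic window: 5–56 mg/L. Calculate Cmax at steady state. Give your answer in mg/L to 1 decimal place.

Over one 105-h interval, 105/40 ≈ 2.625 half-lives elapse, leaving f ≈ 0.1621 of each dose.
At steady state, accumulation factor R = 1/(1 − e^(−kτ)) ≈ 1.1935.
Each bolus raises the concentration by D/Vd = 2118/60 ≈ 35.300 mg/L.
Steady-state peak Cmax,ss = C₀·R ≈ 35.300 × 1.1935 ≈ 42.131 mg/L.
Peak 42.1 mg/L vs MTC 56 mg/L: below toxic threshold.

42.1 mg/L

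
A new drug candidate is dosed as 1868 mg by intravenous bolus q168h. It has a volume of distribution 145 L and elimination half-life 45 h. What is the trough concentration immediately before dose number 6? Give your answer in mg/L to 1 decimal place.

1.0 mg/L

f = (1/2)^(τ/t½) = (1/2)^(168/45) ≈ 0.0752.
C₀ = D/Vd = 1868/145 ≈ 12.883 mg/L.
Before the 6th dose, 5 doses have been given. Superposition: Cmin = C₀·(f + f² + … + f^5).
≈ 12.883 × (0.0752 + 0.0057 + 0.0004 + 0.0000 + 0.0000) ≈ 12.883 × 0.0813 ≈ 1.047 mg/L.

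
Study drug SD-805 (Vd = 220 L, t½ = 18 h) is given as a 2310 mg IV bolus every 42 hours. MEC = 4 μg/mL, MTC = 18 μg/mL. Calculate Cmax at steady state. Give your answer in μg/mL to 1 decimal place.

13.1 μg/mL

τ/t½ = 42/18 ≈ 2.3333, so fraction remaining f = (1/2)^(42/18) ≈ 0.1984.
At steady state, accumulation factor R = 1/(1 − e^(−kτ)) ≈ 1.2475.
Each bolus raises the concentration by D/Vd = 2310/220 ≈ 10.500 μg/mL.
Cmax,ss = C₀/(1 − f) ≈ 10.500/0.8016 ≈ 13.099 μg/mL.
Peak 13.1 μg/mL vs MTC 18 μg/mL: below toxic threshold.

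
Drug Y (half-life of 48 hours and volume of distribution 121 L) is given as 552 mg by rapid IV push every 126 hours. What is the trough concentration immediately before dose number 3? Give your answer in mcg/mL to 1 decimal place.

0.9 mcg/mL

f = (1/2)^(τ/t½) = (1/2)^(126/48) ≈ 0.1621.
C₀ = D/Vd = 552/121 ≈ 4.562 mcg/mL.
Before the 3rd dose, 2 doses have been given. Superposition: Cmin = C₀·(f + f²).
≈ 4.562 × (0.1621 + 0.0263) ≈ 4.562 × 0.1884 ≈ 0.859 mcg/mL.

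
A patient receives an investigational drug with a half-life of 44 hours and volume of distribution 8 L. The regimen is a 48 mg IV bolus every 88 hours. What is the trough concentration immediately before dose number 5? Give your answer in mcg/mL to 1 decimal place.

f = (1/2)^(τ/t½) = (1/2)^(88/44) ≈ 0.2500.
C₀ = D/Vd = 48/8 ≈ 6.000 mcg/mL.
Before the 5th dose, 4 doses have been given. Superposition: Cmin = C₀·(f + f² + … + f^4).
≈ 6.000 × (0.2500 + 0.0625 + 0.0156 + 0.0039) ≈ 6.000 × 0.3320 ≈ 1.992 mcg/mL.

2.0 mcg/mL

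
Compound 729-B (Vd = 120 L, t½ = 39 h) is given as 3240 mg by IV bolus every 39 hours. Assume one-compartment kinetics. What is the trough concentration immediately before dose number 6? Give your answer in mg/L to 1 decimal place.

f = (1/2)^(τ/t½) = (1/2)^(39/39) ≈ 0.5000.
C₀ = D/Vd = 3240/120 ≈ 27.000 mg/L.
Before the 6th dose, 5 doses have been given. Superposition: Cmin = C₀·(f + f² + … + f^5).
≈ 27.000 × (0.5000 + 0.2500 + 0.1250 + 0.0625 + 0.0313) ≈ 27.000 × 0.9688 ≈ 26.158 mg/L.

26.2 mg/L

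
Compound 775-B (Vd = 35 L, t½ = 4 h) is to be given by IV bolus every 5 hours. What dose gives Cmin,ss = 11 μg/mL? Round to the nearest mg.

τ/t½ = 5/4 ≈ 1.25, so f = (1/2)^(5/4) ≈ 0.420448.
Cmin,ss = (D/Vd)·f/(1−f), so D = Cmin,ss·Vd·(1−f)/f.
D = 11 × 35 × (1−f)/f ≈ 11 × 35 × 1.37842 ≈ 530.69 mg.

531 mg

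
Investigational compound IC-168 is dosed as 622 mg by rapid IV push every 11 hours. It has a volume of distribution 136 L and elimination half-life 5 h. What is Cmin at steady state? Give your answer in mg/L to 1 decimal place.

τ/t½ = 11/5 ≈ 2.2, so fraction remaining f = (1/2)^(11/5) ≈ 0.2176.
Single-dose peak C₀ = D/Vd = 622/136 ≈ 4.574 mg/L.
Steady-state trough Cmin,ss = C₀·f/(1−f) ≈ 4.574 × 0.2176/0.7824 ≈ 1.272 mg/L.

1.3 mg/L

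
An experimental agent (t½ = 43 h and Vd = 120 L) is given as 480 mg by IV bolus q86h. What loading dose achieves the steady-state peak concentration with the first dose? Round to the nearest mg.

640 mg

f = (1/2)^(86/43) ≈ 0.250000; accumulation ratio R = 1/(1−f) ≈ 1.33333.
Loading dose to hit Cmax,ss on first dose: D_load = D_maint·R ≈ 480 × 1.33333 ≈ 640.00 mg.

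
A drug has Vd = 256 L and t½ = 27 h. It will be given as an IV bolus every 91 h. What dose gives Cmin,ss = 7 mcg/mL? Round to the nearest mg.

τ/t½ = 91/27 ≈ 3.3704, so f = (1/2)^(91/27) ≈ 0.096698.
Cmin,ss = (D/Vd)·f/(1−f), so D = Cmin,ss·Vd·(1−f)/f.
D = 7 × 256 × (1−f)/f ≈ 7 × 256 × 9.34148 ≈ 16739.93 mg.

16740 mg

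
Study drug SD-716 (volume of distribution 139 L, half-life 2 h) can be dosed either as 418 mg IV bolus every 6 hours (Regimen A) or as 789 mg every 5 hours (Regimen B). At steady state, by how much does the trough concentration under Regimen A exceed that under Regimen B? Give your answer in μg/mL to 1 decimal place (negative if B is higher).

-0.8 μg/mL

Regimen A: f = (1/2)^(6/2) ≈ 0.1250; Cmin,ss = (418/139)·f/(1−f) ≈ 0.430 μg/mL.
Regimen B: f = (1/2)^(5/2) ≈ 0.1768; Cmin,ss = (789/139)·f/(1−f) ≈ 1.219 μg/mL.
Difference ≈ 0.430 − 1.219 ≈ -0.789 μg/mL.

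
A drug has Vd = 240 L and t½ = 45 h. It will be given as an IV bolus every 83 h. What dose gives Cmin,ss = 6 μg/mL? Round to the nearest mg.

3731 mg

τ/t½ = 83/45 ≈ 1.8444, so f = (1/2)^(83/45) ≈ 0.278463.
Cmin,ss = (D/Vd)·f/(1−f), so D = Cmin,ss·Vd·(1−f)/f.
D = 6 × 240 × (1−f)/f ≈ 6 × 240 × 2.59114 ≈ 3731.24 mg.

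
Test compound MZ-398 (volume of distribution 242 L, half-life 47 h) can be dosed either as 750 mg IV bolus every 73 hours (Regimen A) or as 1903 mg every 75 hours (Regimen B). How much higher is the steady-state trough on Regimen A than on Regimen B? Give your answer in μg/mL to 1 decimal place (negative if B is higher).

-2.3 μg/mL

Regimen A: f = (1/2)^(73/47) ≈ 0.3408; Cmin,ss = (750/242)·f/(1−f) ≈ 1.602 μg/mL.
Regimen B: f = (1/2)^(75/47) ≈ 0.3309; Cmin,ss = (1903/242)·f/(1−f) ≈ 3.889 μg/mL.
Difference ≈ 1.602 − 3.889 ≈ -2.287 μg/mL.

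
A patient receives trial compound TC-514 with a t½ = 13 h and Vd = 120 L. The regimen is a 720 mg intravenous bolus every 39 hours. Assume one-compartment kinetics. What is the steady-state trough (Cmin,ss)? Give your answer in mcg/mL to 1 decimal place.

0.9 mcg/mL

τ = 39 h = 3 half-lives, so f = (1/2)^3 = 0.125.
At steady state, R = 1/(1 − 0.125) = 8/7.
Single-dose peak C₀ = D/Vd = 720/120 = 6 mcg/mL.
Steady-state peak Cmax,ss = C₀·R = 6 × 8/7 ≈ 6.857 mcg/mL.
Steady-state trough Cmin,ss = Cmax,ss·f ≈ 6.857 × 0.125 ≈ 0.857 mcg/mL.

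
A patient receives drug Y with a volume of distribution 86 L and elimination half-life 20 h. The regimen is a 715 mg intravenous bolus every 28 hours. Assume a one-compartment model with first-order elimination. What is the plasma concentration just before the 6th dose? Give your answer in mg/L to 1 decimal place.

5.0 mg/L

f = (1/2)^(τ/t½) = (1/2)^(28/20) ≈ 0.3789.
C₀ = D/Vd = 715/86 ≈ 8.314 mg/L.
Before the 6th dose, 5 doses have been given. Superposition: Cmin = C₀·(f + f² + … + f^5).
≈ 8.314 × (0.3789 + 0.1436 + 0.0544 + 0.0206 + 0.0078) ≈ 8.314 × 0.6053 ≈ 5.032 mg/L.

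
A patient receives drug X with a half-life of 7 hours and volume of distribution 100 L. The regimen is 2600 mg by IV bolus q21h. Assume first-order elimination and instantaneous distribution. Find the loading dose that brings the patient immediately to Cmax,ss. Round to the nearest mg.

2971 mg

f = (1/2)^(21/7) ≈ 0.125000; accumulation ratio R = 1/(1−f) ≈ 1.14286.
Loading dose to hit Cmax,ss on first dose: D_load = D_maint·R ≈ 2600 × 1.14286 ≈ 2971.44 mg.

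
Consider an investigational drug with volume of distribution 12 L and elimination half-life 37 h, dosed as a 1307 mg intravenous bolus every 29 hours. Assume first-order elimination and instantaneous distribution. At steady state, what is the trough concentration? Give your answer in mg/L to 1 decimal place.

Over one 29-h interval, 29/37 ≈ 0.78378 half-lives elapse, leaving f ≈ 0.5808 of each dose.
Accumulation ratio R = 1/(1 − f) ≈ 1/0.4192 ≈ 2.3855.
Each bolus raises the concentration by D/Vd = 1307/12 ≈ 108.917 mg/L.
Steady-state peak Cmax,ss = C₀·R ≈ 108.917 × 2.3855 ≈ 259.822 mg/L.
One interval later, Cmin,ss = Cmax,ss·e^(−kτ) ≈ 259.822 × 0.5808 ≈ 150.905 mg/L.

150.9 mg/L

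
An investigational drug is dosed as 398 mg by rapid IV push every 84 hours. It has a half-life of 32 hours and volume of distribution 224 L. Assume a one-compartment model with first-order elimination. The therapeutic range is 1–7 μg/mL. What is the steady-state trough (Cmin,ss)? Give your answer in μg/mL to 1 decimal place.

k = ln2/t½ = ln2/32 ≈ 0.021661 h⁻¹; fraction remaining f = e^(−kτ) = e^(−0.021661×84) ≈ 0.1621.
Accumulation ratio R = 1/(1 − f) ≈ 1/0.8379 ≈ 1.1935.
Single-dose peak C₀ = D/Vd = 398/224 ≈ 1.777 μg/mL.
Steady-state peak Cmax,ss = C₀·R ≈ 1.777 × 1.1935 ≈ 2.121 μg/mL.
One interval later, Cmin,ss = Cmax,ss·e^(−kτ) ≈ 2.121 × 0.1621 ≈ 0.344 μg/mL.
Trough 0.3 μg/mL vs MEC 1 μg/mL: subtherapeutic.

0.3 μg/mL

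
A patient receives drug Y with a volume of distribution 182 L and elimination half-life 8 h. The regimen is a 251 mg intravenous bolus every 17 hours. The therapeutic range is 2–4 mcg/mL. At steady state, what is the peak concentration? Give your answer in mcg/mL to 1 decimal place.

Over one 17-h interval, 17/8 ≈ 2.125 half-lives elapse, leaving f ≈ 0.2293 of each dose.
At steady state, accumulation factor R = 1/(1 − e^(−kτ)) ≈ 1.2975.
Each bolus raises the concentration by D/Vd = 251/182 ≈ 1.379 mcg/mL.
Steady-state peak Cmax,ss = C₀·R ≈ 1.379 × 1.2975 ≈ 1.789 mcg/mL.
Peak 1.8 mcg/mL vs MTC 4 mcg/mL: below toxic threshold.

1.8 mcg/mL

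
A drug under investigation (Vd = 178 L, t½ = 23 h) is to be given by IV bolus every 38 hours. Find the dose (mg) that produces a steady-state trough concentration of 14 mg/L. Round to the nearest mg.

5341 mg

τ/t½ = 38/23 ≈ 1.6522, so f = (1/2)^(38/23) ≈ 0.318160.
Cmin,ss = (D/Vd)·f/(1−f), so D = Cmin,ss·Vd·(1−f)/f.
D = 14 × 178 × (1−f)/f ≈ 14 × 178 × 2.14307 ≈ 5340.53 mg.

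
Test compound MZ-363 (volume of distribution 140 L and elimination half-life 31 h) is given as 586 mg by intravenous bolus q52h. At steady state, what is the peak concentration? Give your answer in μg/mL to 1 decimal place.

Over one 52-h interval, 52/31 ≈ 1.6774 half-lives elapse, leaving f ≈ 0.3126 of each dose.
At steady state, accumulation factor R = 1/(1 − e^(−kτ)) ≈ 1.4548.
Single-dose peak C₀ = D/Vd = 586/140 ≈ 4.186 μg/mL.
Cmax,ss = C₀/(1 − f) ≈ 4.186/0.6874 ≈ 6.090 μg/mL.

6.1 μg/mL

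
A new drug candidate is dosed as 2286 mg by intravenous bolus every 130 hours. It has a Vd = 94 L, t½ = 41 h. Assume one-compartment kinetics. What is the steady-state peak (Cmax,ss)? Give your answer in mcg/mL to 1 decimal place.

τ/t½ = 130/41 ≈ 3.1707, so fraction remaining f = (1/2)^(130/41) ≈ 0.1110.
Accumulation ratio R = 1/(1 − f) ≈ 1/0.8890 ≈ 1.1249.
Single-dose peak C₀ = D/Vd = 2286/94 ≈ 24.319 mcg/mL.
Steady-state peak Cmax,ss = C₀·R ≈ 24.319 × 1.1249 ≈ 27.356 mcg/mL.

27.4 mcg/mL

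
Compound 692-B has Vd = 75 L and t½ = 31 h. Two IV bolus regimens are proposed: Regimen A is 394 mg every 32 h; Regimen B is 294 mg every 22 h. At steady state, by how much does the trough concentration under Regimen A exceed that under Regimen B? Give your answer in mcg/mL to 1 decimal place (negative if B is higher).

Regimen A: f = (1/2)^(32/31) ≈ 0.4889; Cmin,ss = (394/75)·f/(1−f) ≈ 5.025 mcg/mL.
Regimen B: f = (1/2)^(22/31) ≈ 0.6115; Cmin,ss = (294/75)·f/(1−f) ≈ 6.170 mcg/mL.
Difference ≈ 5.025 − 6.170 ≈ -1.145 mcg/mL.

-1.1 mcg/mL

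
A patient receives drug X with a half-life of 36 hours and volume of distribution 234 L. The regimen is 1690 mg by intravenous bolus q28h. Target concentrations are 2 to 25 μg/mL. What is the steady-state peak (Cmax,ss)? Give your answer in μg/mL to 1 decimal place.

17.3 μg/mL

Over one 28-h interval, 28/36 ≈ 0.77778 half-lives elapse, leaving f ≈ 0.5833 of each dose.
Accumulation ratio R = 1/(1 − f) ≈ 1/0.4167 ≈ 2.3998.
Single-dose peak C₀ = D/Vd = 1690/234 ≈ 7.222 μg/mL.
Steady-state peak Cmax,ss = C₀·R ≈ 7.222 × 2.3998 ≈ 17.331 μg/mL.
Peak 17.3 μg/mL vs MTC 25 μg/mL: below toxic threshold.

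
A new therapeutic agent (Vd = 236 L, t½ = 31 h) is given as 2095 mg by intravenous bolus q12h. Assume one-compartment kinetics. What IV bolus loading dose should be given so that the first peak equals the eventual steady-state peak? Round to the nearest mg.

8902 mg

f = (1/2)^(12/31) ≈ 0.764667; accumulation ratio R = 1/(1−f) ≈ 4.24930.
Loading dose to hit Cmax,ss on first dose: D_load = D_maint·R ≈ 2095 × 4.24930 ≈ 8902.28 mg.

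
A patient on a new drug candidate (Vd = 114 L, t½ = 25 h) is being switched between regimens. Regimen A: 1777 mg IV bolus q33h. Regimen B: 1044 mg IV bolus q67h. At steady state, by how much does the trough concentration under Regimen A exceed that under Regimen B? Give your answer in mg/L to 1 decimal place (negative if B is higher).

Regimen A: f = (1/2)^(33/25) ≈ 0.4005; Cmin,ss = (1777/114)·f/(1−f) ≈ 10.413 mg/L.
Regimen B: f = (1/2)^(67/25) ≈ 0.1560; Cmin,ss = (1044/114)·f/(1−f) ≈ 1.693 mg/L.
Difference ≈ 10.413 − 1.693 ≈ 8.720 mg/L.

8.7 mg/L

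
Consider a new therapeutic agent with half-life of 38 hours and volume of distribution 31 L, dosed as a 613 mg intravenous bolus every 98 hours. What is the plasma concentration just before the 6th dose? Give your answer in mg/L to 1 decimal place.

4.0 mg/L

f = (1/2)^(τ/t½) = (1/2)^(98/38) ≈ 0.1674.
C₀ = D/Vd = 613/31 ≈ 19.774 mg/L.
Before the 6th dose, 5 doses have been given. Superposition: Cmin = C₀·(f + f² + … + f^5).
≈ 19.774 × (0.1674 + 0.0280 + 0.0047 + 0.0008 + 0.0001) ≈ 19.774 × 0.2010 ≈ 3.975 mg/L.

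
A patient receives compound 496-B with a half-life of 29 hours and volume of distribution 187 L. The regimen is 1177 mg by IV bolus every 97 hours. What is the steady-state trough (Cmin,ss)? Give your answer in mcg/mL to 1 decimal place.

k = ln2/t½ = ln2/29 ≈ 0.023902 h⁻¹; fraction remaining f = e^(−kτ) = e^(−0.023902×97) ≈ 0.0984.
Accumulation ratio R = 1/(1 − f) ≈ 1/0.9016 ≈ 1.1091.
Single-dose peak C₀ = D/Vd = 1177/187 ≈ 6.294 mcg/mL.
Steady-state peak Cmax,ss = C₀·R ≈ 6.294 × 1.1091 ≈ 6.981 mcg/mL.
Steady-state trough Cmin,ss = Cmax,ss·f ≈ 6.981 × 0.0984 ≈ 0.687 mcg/mL.

0.7 mcg/mL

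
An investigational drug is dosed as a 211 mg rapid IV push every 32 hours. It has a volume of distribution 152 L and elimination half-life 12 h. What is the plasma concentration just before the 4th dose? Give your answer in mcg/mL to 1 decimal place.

0.3 mcg/mL

f = (1/2)^(τ/t½) = (1/2)^(32/12) ≈ 0.1575.
C₀ = D/Vd = 211/152 ≈ 1.388 mcg/mL.
Before the 4th dose, 3 doses have been given. Superposition: Cmin = C₀·(f + f² + … + f^3).
≈ 1.388 × (0.1575 + 0.0248 + 0.0039) ≈ 1.388 × 0.1862 ≈ 0.258 mcg/mL.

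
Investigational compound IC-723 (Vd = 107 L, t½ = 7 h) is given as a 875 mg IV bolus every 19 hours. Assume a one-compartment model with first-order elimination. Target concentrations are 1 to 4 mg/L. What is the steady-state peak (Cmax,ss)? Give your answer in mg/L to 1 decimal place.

τ/t½ = 19/7 ≈ 2.7143, so fraction remaining f = (1/2)^(19/7) ≈ 0.1524.
At steady state, accumulation factor R = 1/(1 − e^(−kτ)) ≈ 1.1798.
Each bolus raises the concentration by D/Vd = 875/107 ≈ 8.178 mg/L.
Steady-state peak Cmax,ss = C₀·R ≈ 8.178 × 1.1798 ≈ 9.648 mg/L.
Peak 9.6 mg/L vs MTC 4 mg/L: exceeds toxic threshold.

9.6 mg/L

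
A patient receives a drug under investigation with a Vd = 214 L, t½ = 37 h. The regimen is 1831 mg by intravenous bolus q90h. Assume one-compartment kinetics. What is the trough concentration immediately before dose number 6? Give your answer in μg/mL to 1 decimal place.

1.9 μg/mL

f = (1/2)^(τ/t½) = (1/2)^(90/37) ≈ 0.1853.
C₀ = D/Vd = 1831/214 ≈ 8.556 μg/mL.
Before the 6th dose, 5 doses have been given. Superposition: Cmin = C₀·(f + f² + … + f^5).
≈ 8.556 × (0.1853 + 0.0343 + 0.0064 + 0.0012 + 0.0002) ≈ 8.556 × 0.2274 ≈ 1.946 μg/mL.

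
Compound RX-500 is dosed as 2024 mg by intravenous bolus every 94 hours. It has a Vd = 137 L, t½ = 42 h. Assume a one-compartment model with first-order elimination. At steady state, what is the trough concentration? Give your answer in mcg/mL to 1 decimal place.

k = ln2/t½ = ln2/42 ≈ 0.016504 h⁻¹; fraction remaining f = e^(−kτ) = e^(−0.016504×94) ≈ 0.2120.
Single-dose peak C₀ = D/Vd = 2024/137 ≈ 14.774 mcg/mL.
Steady-state trough Cmin,ss = C₀·f/(1−f) ≈ 14.774 × 0.2120/0.7880 ≈ 3.975 mcg/mL.

4.0 mcg/mL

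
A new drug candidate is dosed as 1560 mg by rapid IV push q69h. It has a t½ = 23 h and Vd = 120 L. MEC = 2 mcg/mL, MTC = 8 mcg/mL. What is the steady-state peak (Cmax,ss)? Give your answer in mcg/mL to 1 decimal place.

14.9 mcg/mL

τ = 69 h = 3 half-lives, so f = (1/2)^3 = 0.125.
At steady state, R = 1/(1 − 0.125) = 8/7.
Single-dose peak C₀ = D/Vd = 1560/120 = 13 mcg/mL.
Steady-state peak Cmax,ss = C₀·R = 13 × 8/7 ≈ 14.857 mcg/mL.
Peak 14.9 mcg/mL vs MTC 8 mcg/mL: exceeds toxic threshold.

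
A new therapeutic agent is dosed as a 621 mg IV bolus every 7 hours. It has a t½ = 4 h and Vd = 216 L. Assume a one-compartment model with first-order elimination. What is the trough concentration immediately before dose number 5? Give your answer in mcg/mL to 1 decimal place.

f = (1/2)^(τ/t½) = (1/2)^(7/4) ≈ 0.2973.
C₀ = D/Vd = 621/216 ≈ 2.875 mcg/mL.
Before the 5th dose, 4 doses have been given. Superposition: Cmin = C₀·(f + f² + … + f^4).
≈ 2.875 × (0.2973 + 0.0884 + 0.0263 + 0.0078) ≈ 2.875 × 0.4198 ≈ 1.207 mcg/mL.

1.2 mcg/mL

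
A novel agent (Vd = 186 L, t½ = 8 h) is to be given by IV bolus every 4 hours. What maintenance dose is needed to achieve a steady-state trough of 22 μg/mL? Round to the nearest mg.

1695 mg

τ/t½ = 4/8 ≈ 0.5, so f = (1/2)^(4/8) ≈ 0.707107.
Cmin,ss = (D/Vd)·f/(1−f), so D = Cmin,ss·Vd·(1−f)/f.
D = 22 × 186 × (1−f)/f ≈ 22 × 186 × 0.41421 ≈ 1694.95 mg.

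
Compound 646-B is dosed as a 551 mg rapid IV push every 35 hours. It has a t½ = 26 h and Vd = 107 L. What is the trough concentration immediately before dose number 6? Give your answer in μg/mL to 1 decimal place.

3.3 μg/mL

f = (1/2)^(τ/t½) = (1/2)^(35/26) ≈ 0.3933.
C₀ = D/Vd = 551/107 ≈ 5.150 μg/mL.
Before the 6th dose, 5 doses have been given. Superposition: Cmin = C₀·(f + f² + … + f^5).
≈ 5.150 × (0.3933 + 0.1547 + 0.0608 + 0.0239 + 0.0094) ≈ 5.150 × 0.6421 ≈ 3.307 μg/mL.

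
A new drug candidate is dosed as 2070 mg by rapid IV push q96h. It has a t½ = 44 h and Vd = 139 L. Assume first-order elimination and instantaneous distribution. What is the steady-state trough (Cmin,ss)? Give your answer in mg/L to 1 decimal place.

k = ln2/t½ = ln2/44 ≈ 0.015753 h⁻¹; fraction remaining f = e^(−kτ) = e^(−0.015753×96) ≈ 0.2204.
Accumulation ratio R = 1/(1 − f) ≈ 1/0.7796 ≈ 1.2827.
Single-dose peak C₀ = D/Vd = 2070/139 ≈ 14.892 mg/L.
Steady-state peak Cmax,ss = C₀·R ≈ 14.892 × 1.2827 ≈ 19.102 mg/L.
One interval later, Cmin,ss = Cmax,ss·e^(−kτ) ≈ 19.102 × 0.2204 ≈ 4.210 mg/L.

4.2 mg/L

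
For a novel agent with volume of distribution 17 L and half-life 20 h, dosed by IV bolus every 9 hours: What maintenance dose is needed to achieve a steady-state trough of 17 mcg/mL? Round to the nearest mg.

τ/t½ = 9/20 ≈ 0.45, so f = (1/2)^(9/20) ≈ 0.732043.
Cmin,ss = (D/Vd)·f/(1−f), so D = Cmin,ss·Vd·(1−f)/f.
D = 17 × 17 × (1−f)/f ≈ 17 × 17 × 0.36604 ≈ 105.79 mg.

106 mg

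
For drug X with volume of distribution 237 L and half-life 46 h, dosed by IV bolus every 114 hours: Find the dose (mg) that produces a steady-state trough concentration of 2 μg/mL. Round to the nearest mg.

τ/t½ = 114/46 ≈ 2.4783, so f = (1/2)^(114/46) ≈ 0.179461.
Cmin,ss = (D/Vd)·f/(1−f), so D = Cmin,ss·Vd·(1−f)/f.
D = 2 × 237 × (1−f)/f ≈ 2 × 237 × 4.57224 ≈ 2167.24 mg.

2167 mg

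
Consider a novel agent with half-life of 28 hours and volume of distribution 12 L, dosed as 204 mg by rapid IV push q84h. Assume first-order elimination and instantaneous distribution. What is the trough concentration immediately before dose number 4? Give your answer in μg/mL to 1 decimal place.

f = (1/2)^(τ/t½) = (1/2)^(84/28) ≈ 0.1250.
C₀ = D/Vd = 204/12 ≈ 17.000 μg/mL.
Before the 4th dose, 3 doses have been given. Superposition: Cmin = C₀·(f + f² + … + f^3).
≈ 17.000 × (0.1250 + 0.0156 + 0.0020) ≈ 17.000 × 0.1426 ≈ 2.424 μg/mL.

2.4 μg/mL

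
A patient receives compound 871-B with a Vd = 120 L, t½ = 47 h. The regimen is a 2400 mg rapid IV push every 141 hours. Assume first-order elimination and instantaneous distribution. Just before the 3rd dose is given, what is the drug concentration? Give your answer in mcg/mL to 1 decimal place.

f = (1/2)^(τ/t½) = (1/2)^(141/47) ≈ 0.1250.
C₀ = D/Vd = 2400/120 ≈ 20.000 mcg/mL.
Before the 3rd dose, 2 doses have been given. Superposition: Cmin = C₀·(f + f²).
≈ 20.000 × (0.1250 + 0.0156) ≈ 20.000 × 0.1406 ≈ 2.812 mcg/mL.

2.8 mcg/mL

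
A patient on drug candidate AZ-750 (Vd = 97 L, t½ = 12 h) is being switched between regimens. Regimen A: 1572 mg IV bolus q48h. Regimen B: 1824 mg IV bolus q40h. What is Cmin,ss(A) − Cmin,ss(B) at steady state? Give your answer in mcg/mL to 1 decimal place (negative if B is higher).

Regimen A: f = (1/2)^(48/12) ≈ 0.0625; Cmin,ss = (1572/97)·f/(1−f) ≈ 1.080 mcg/mL.
Regimen B: f = (1/2)^(40/12) ≈ 0.0992; Cmin,ss = (1824/97)·f/(1−f) ≈ 2.071 mcg/mL.
Difference ≈ 1.080 − 2.071 ≈ -0.991 mcg/mL.

-1.0 mcg/mL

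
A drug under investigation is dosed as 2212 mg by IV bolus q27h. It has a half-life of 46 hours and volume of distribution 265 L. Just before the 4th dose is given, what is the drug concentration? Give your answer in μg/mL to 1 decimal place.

f = (1/2)^(τ/t½) = (1/2)^(27/46) ≈ 0.6657.
C₀ = D/Vd = 2212/265 ≈ 8.347 μg/mL.
Before the 4th dose, 3 doses have been given. Superposition: Cmin = C₀·(f + f² + … + f^3).
≈ 8.347 × (0.6657 + 0.4432 + 0.2950) ≈ 8.347 × 1.4039 ≈ 11.718 μg/mL.

11.7 μg/mL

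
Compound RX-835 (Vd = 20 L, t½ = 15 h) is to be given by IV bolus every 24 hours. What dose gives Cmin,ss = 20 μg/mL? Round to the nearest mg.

τ/t½ = 24/15 ≈ 1.6, so f = (1/2)^(24/15) ≈ 0.329877.
Cmin,ss = (D/Vd)·f/(1−f), so D = Cmin,ss·Vd·(1−f)/f.
D = 20 × 20 × (1−f)/f ≈ 20 × 20 × 2.03143 ≈ 812.57 mg.

813 mg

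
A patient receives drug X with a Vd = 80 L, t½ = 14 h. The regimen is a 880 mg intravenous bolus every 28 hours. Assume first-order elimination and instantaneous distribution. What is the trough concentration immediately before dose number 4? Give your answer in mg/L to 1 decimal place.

f = (1/2)^(τ/t½) = (1/2)^(28/14) ≈ 0.2500.
C₀ = D/Vd = 880/80 ≈ 11.000 mg/L.
Before the 4th dose, 3 doses have been given. Superposition: Cmin = C₀·(f + f² + … + f^3).
≈ 11.000 × (0.2500 + 0.0625 + 0.0156) ≈ 11.000 × 0.3281 ≈ 3.609 mg/L.

3.6 mg/L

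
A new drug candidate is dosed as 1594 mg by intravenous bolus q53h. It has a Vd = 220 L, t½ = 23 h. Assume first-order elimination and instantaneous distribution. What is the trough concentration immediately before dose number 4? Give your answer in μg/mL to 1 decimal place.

f = (1/2)^(τ/t½) = (1/2)^(53/23) ≈ 0.2025.
C₀ = D/Vd = 1594/220 ≈ 7.245 μg/mL.
Before the 4th dose, 3 doses have been given. Superposition: Cmin = C₀·(f + f² + … + f^3).
≈ 7.245 × (0.2025 + 0.0410 + 0.0083) ≈ 7.245 × 0.2518 ≈ 1.824 μg/mL.

1.8 μg/mL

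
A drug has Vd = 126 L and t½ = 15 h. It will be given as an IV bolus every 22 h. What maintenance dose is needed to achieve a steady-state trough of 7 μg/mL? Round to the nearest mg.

1556 mg

τ/t½ = 22/15 ≈ 1.4667, so f = (1/2)^(22/15) ≈ 0.361817.
Cmin,ss = (D/Vd)·f/(1−f), so D = Cmin,ss·Vd·(1−f)/f.
D = 7 × 126 × (1−f)/f ≈ 7 × 126 × 1.76383 ≈ 1555.70 mg.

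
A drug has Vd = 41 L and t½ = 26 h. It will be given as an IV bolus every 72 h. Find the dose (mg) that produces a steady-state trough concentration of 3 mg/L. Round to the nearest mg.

716 mg

τ/t½ = 72/26 ≈ 2.7692, so f = (1/2)^(72/26) ≈ 0.146683.
Cmin,ss = (D/Vd)·f/(1−f), so D = Cmin,ss·Vd·(1−f)/f.
D = 3 × 41 × (1−f)/f ≈ 3 × 41 × 5.81742 ≈ 715.54 mg.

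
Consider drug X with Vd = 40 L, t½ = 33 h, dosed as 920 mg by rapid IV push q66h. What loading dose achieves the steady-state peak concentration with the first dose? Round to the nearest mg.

f = (1/2)^(66/33) ≈ 0.250000; accumulation ratio R = 1/(1−f) ≈ 1.33333.
Loading dose to hit Cmax,ss on first dose: D_load = D_maint·R ≈ 920 × 1.33333 ≈ 1226.66 mg.

1227 mg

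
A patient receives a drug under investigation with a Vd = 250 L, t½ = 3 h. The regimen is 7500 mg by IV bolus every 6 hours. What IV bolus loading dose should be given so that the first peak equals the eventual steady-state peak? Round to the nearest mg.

10000 mg

f = (1/2)^(6/3) ≈ 0.250000; accumulation ratio R = 1/(1−f) ≈ 1.33333.
Loading dose to hit Cmax,ss on first dose: D_load = D_maint·R ≈ 7500 × 1.33333 ≈ 9999.97 mg.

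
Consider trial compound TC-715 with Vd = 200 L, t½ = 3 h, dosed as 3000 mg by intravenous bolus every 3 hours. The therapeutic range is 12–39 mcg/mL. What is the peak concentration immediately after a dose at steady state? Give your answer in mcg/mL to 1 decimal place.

τ = 3 h = 1 half-life, so f = (1/2)^1 = 0.5.
At steady state, R = 1/(1 − 0.5) = 2/1.
Single-dose peak C₀ = D/Vd = 3000/200 = 15 mcg/mL.
Steady-state peak Cmax,ss = C₀·R = 15 × 2/1 ≈ 30.000 mcg/mL.
Peak 30.0 mcg/mL vs MTC 39 mcg/mL: below toxic threshold.

30.0 mcg/mL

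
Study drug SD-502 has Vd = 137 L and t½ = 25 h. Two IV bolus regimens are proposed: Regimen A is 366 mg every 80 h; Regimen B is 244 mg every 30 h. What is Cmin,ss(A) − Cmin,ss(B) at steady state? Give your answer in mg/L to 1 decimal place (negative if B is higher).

Regimen A: f = (1/2)^(80/25) ≈ 0.1088; Cmin,ss = (366/137)·f/(1−f) ≈ 0.326 mg/L.
Regimen B: f = (1/2)^(30/25) ≈ 0.4353; Cmin,ss = (244/137)·f/(1−f) ≈ 1.373 mg/L.
Difference ≈ 0.326 − 1.373 ≈ -1.047 mg/L.

-1.0 mg/L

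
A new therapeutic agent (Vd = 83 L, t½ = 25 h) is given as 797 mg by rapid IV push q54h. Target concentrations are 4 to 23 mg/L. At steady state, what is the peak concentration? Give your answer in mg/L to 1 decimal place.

Over one 54-h interval, 54/25 ≈ 2.16 half-lives elapse, leaving f ≈ 0.2238 of each dose.
At steady state, accumulation factor R = 1/(1 − e^(−kτ)) ≈ 1.2883.
Single-dose peak C₀ = D/Vd = 797/83 ≈ 9.602 mg/L.
Steady-state peak Cmax,ss = C₀·R ≈ 9.602 × 1.2883 ≈ 12.370 mg/L.
Peak 12.4 mg/L vs MTC 23 mg/L: below toxic threshold.

12.4 mg/L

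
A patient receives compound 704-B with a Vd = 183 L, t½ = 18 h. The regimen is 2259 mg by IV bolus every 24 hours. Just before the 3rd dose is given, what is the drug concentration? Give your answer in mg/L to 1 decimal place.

6.8 mg/L

f = (1/2)^(τ/t½) = (1/2)^(24/18) ≈ 0.3969.
C₀ = D/Vd = 2259/183 ≈ 12.344 mg/L.
Before the 3rd dose, 2 doses have been given. Superposition: Cmin = C₀·(f + f²).
≈ 12.344 × (0.3969 + 0.1575) ≈ 12.344 × 0.5544 ≈ 6.844 mg/L.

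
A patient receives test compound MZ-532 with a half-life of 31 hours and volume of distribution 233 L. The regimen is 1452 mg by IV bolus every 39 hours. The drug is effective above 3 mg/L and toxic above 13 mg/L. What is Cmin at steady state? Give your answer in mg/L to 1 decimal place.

4.5 mg/L

τ/t½ = 39/31 ≈ 1.2581, so fraction remaining f = (1/2)^(39/31) ≈ 0.4181.
Single-dose peak C₀ = D/Vd = 1452/233 ≈ 6.232 mg/L.
Steady-state trough Cmin,ss = C₀·f/(1−f) ≈ 6.232 × 0.4181/0.5819 ≈ 4.478 mg/L.
Trough 4.5 mg/L vs MEC 3 mg/L: adequate.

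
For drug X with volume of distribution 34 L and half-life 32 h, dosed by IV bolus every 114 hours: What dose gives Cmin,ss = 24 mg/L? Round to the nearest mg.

8825 mg

τ/t½ = 114/32 ≈ 3.5625, so f = (1/2)^(114/32) ≈ 0.084641.
Cmin,ss = (D/Vd)·f/(1−f), so D = Cmin,ss·Vd·(1−f)/f.
D = 24 × 34 × (1−f)/f ≈ 24 × 34 × 10.81461 ≈ 8824.72 mg.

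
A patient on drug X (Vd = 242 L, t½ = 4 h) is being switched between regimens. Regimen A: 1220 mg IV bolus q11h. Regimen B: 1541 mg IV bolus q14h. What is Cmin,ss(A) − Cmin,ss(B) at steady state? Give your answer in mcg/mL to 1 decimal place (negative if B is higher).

0.3 mcg/mL

Regimen A: f = (1/2)^(11/4) ≈ 0.1487; Cmin,ss = (1220/242)·f/(1−f) ≈ 0.881 mcg/mL.
Regimen B: f = (1/2)^(14/4) ≈ 0.0884; Cmin,ss = (1541/242)·f/(1−f) ≈ 0.617 mcg/mL.
Difference ≈ 0.881 − 0.617 ≈ 0.264 mcg/mL.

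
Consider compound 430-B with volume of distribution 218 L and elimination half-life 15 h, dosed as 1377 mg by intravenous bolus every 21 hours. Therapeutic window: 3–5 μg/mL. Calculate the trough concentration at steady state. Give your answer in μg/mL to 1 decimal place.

3.9 μg/mL

k = ln2/t½ = ln2/15 ≈ 0.046210 h⁻¹; fraction remaining f = e^(−kτ) = e^(−0.046210×21) ≈ 0.3789.
Accumulation ratio R = 1/(1 − f) ≈ 1/0.6211 ≈ 1.6100.
Single-dose peak C₀ = D/Vd = 1377/218 ≈ 6.317 μg/mL.
Steady-state peak Cmax,ss = C₀·R ≈ 6.317 × 1.6100 ≈ 10.170 μg/mL.
One interval later, Cmin,ss = Cmax,ss·e^(−kτ) ≈ 10.170 × 0.3789 ≈ 3.853 μg/mL.
Trough 3.9 μg/mL vs MEC 3 μg/mL: adequate.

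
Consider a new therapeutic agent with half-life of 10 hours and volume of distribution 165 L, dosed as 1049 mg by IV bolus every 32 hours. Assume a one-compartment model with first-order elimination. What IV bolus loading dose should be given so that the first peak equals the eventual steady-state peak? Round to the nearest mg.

f = (1/2)^(32/10) ≈ 0.108819; accumulation ratio R = 1/(1−f) ≈ 1.12211.
Loading dose to hit Cmax,ss on first dose: D_load = D_maint·R ≈ 1049 × 1.12211 ≈ 1177.09 mg.

1177 mg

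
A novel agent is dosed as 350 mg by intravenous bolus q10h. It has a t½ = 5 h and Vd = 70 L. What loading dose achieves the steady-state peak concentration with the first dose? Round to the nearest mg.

f = (1/2)^(10/5) ≈ 0.250000; accumulation ratio R = 1/(1−f) ≈ 1.33333.
Loading dose to hit Cmax,ss on first dose: D_load = D_maint·R ≈ 350 × 1.33333 ≈ 466.67 mg.

467 mg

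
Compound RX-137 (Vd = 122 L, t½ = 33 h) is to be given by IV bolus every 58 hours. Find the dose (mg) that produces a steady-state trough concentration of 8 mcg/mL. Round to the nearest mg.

2324 mg

τ/t½ = 58/33 ≈ 1.7576, so f = (1/2)^(58/33) ≈ 0.295745.
Cmin,ss = (D/Vd)·f/(1−f), so D = Cmin,ss·Vd·(1−f)/f.
D = 8 × 122 × (1−f)/f ≈ 8 × 122 × 2.38129 ≈ 2324.14 mg.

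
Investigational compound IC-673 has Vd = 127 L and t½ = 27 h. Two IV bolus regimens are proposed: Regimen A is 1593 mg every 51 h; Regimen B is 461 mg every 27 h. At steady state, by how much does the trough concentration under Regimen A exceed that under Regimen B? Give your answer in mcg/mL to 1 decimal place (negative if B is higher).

1.0 mcg/mL

Regimen A: f = (1/2)^(51/27) ≈ 0.2700; Cmin,ss = (1593/127)·f/(1−f) ≈ 4.639 mcg/mL.
Regimen B: f = (1/2)^(27/27) ≈ 0.5000; Cmin,ss = (461/127)·f/(1−f) ≈ 3.630 mcg/mL.
Difference ≈ 4.639 − 3.630 ≈ 1.009 mcg/mL.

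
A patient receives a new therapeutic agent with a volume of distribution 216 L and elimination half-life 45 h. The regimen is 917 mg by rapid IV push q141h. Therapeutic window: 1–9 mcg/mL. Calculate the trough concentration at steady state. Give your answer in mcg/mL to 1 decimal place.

k = ln2/t½ = ln2/45 ≈ 0.015403 h⁻¹; fraction remaining f = e^(−kτ) = e^(−0.015403×141) ≈ 0.1140.
Single-dose peak C₀ = D/Vd = 917/216 ≈ 4.245 mcg/mL.
Steady-state trough Cmin,ss = C₀·f/(1−f) ≈ 4.245 × 0.1140/0.8860 ≈ 0.546 mcg/mL.
Trough 0.5 mcg/mL vs MEC 1 mcg/mL: subtherapeutic.

0.5 mcg/mL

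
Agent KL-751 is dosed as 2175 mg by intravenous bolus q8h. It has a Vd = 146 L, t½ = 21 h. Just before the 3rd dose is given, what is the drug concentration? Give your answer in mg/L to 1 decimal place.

20.2 mg/L

f = (1/2)^(τ/t½) = (1/2)^(8/21) ≈ 0.7679.
C₀ = D/Vd = 2175/146 ≈ 14.897 mg/L.
Before the 3rd dose, 2 doses have been given. Superposition: Cmin = C₀·(f + f²).
≈ 14.897 × (0.7679 + 0.5897) ≈ 14.897 × 1.3576 ≈ 20.224 mg/L.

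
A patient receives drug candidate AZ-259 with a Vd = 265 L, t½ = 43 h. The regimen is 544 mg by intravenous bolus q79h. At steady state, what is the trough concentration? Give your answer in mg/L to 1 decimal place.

0.8 mg/L

Over one 79-h interval, 79/43 ≈ 1.8372 half-lives elapse, leaving f ≈ 0.2799 of each dose.
Accumulation ratio R = 1/(1 − f) ≈ 1/0.7201 ≈ 1.3887.
Each bolus raises the concentration by D/Vd = 544/265 ≈ 2.053 mg/L.
Steady-state peak Cmax,ss = C₀·R ≈ 2.053 × 1.3887 ≈ 2.851 mg/L.
One interval later, Cmin,ss = Cmax,ss·e^(−kτ) ≈ 2.851 × 0.2799 ≈ 0.798 mg/L.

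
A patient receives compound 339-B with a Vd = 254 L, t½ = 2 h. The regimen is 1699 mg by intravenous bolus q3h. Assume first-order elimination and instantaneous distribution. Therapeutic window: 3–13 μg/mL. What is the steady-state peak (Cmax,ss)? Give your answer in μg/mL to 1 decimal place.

10.3 μg/mL

τ/t½ = 3/2 ≈ 1.5, so fraction remaining f = (1/2)^(3/2) ≈ 0.3536.
At steady state, accumulation factor R = 1/(1 − e^(−kτ)) ≈ 1.5470.
Each bolus raises the concentration by D/Vd = 1699/254 ≈ 6.689 μg/mL.
Steady-state peak Cmax,ss = C₀·R ≈ 6.689 × 1.5470 ≈ 10.348 μg/mL.
Peak 10.3 μg/mL vs MTC 13 μg/mL: below toxic threshold.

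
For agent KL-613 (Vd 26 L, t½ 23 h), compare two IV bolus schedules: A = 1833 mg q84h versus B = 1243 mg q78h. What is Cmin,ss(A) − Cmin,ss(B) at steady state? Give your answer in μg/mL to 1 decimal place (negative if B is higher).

Regimen A: f = (1/2)^(84/23) ≈ 0.0795; Cmin,ss = (1833/26)·f/(1−f) ≈ 6.089 μg/mL.
Regimen B: f = (1/2)^(78/23) ≈ 0.0953; Cmin,ss = (1243/26)·f/(1−f) ≈ 5.036 μg/mL.
Difference ≈ 6.089 − 5.036 ≈ 1.053 μg/mL.

1.1 μg/mL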